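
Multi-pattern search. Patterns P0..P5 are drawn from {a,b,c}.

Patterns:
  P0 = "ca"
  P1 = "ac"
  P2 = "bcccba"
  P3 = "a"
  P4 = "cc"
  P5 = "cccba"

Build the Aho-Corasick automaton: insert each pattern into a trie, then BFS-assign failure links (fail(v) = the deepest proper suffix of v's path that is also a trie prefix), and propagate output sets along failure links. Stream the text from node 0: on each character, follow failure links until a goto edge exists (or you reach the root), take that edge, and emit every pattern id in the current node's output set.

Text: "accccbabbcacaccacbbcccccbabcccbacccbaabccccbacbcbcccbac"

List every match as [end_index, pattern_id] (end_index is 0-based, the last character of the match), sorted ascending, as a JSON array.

Build:
Trie (insert patterns):
  n0 'ε': a→3 b→5 c→1
  n1 'c': a→2 c→11
  n2 'ca': ·  [P0 ends]
  n3 'a': c→4  [P3 ends]
  n4 'ac': ·  [P1 ends]
  n5 'b': c→6
  n6 'bc': c→7
  n7 'bcc': c→8
  n8 'bccc': b→9
  n9 'bcccb': a→10
  n10 'bcccba': ·  [P2 ends]
  n11 'cc': c→12  [P4 ends]
  n12 'ccc': b→13
  n13 'cccb': a→14
  n14 'cccba': ·  [P5 ends]

Failure links (BFS by depth):
  n1('c'): parent n0 fail=0; on 'c' 0 → fail=0;  out ∅∪∅=∅
  n3('a'): parent n0 fail=0; on 'a' 0 → fail=0;  out {3}∪∅={3}
  n5('b'): parent n0 fail=0; on 'b' 0 → fail=0;  out ∅∪∅=∅
  n2('ca'): parent n1 fail=0; on 'a' 0 → fail=3;  out {0}∪{3}={0,3}
  n4('ac'): parent n3 fail=0; on 'c' 0 → fail=1;  out {1}∪∅={1}
  n6('bc'): parent n5 fail=0; on 'c' 0 → fail=1;  out ∅∪∅=∅
  n11('cc'): parent n1 fail=0; on 'c' 0 → fail=1;  out {4}∪∅={4}
  n7('bcc'): parent n6 fail=1; on 'c' 1 → fail=11;  out ∅∪{4}={4}
  n12('ccc'): parent n11 fail=1; on 'c' 1 → fail=11;  out ∅∪{4}={4}
  n8('bccc'): parent n7 fail=11; on 'c' 11 → fail=12;  out ∅∪{4}={4}
  n13('cccb'): parent n12 fail=11; on 'b' 11→1→0 → fail=5;  out ∅∪∅=∅
  n9('bcccb'): parent n8 fail=12; on 'b' 12 → fail=13;  out ∅∪∅=∅
  n14('cccba'): parent n13 fail=5; on 'a' 5→0 → fail=3;  out {5}∪{3}={3,5}
  n10('bcccba'): parent n9 fail=13; on 'a' 13 → fail=14;  out {2}∪{3,5}={2,3,5}

Run:
pos 0 'a': at 3  ** P3@[0:0]
pos 1 'c': at 4  ** P1@[0:1]
pos 2 'c': at 11 ·f  ** P4@[1:2]
pos 3 'c': at 12  ** P4@[2:3]
pos 4 'c': at 12 ·f  ** P4@[3:4]
pos 5 'b': at 13
pos 6 'a': at 14  ** P3@[6:6],P5@[2:6]
pos 7 'b': at 5 ·f
pos 8 'b': at 5 ·f
pos 9 'c': at 6
pos 10 'a': at 2 ·f  ** P0@[9:10],P3@[10:10]
pos 11 'c': at 4 ·f  ** P1@[10:11]
pos 12 'a': at 2 ·f  ** P0@[11:12],P3@[12:12]
pos 13 'c': at 4 ·f  ** P1@[12:13]
pos 14 'c': at 11 ·f  ** P4@[13:14]
pos 15 'a': at 2 ·f  ** P0@[14:15],P3@[15:15]
pos 16 'c': at 4 ·f  ** P1@[15:16]
pos 17 'b': at 5 ·f
pos 18 'b': at 5 ·f
pos 19 'c': at 6
pos 20 'c': at 7  ** P4@[19:20]
pos 21 'c': at 8  ** P4@[20:21]
pos 22 'c': at 12 ·f  ** P4@[21:22]
pos 23 'c': at 12 ·f  ** P4@[22:23]
pos 24 'b': at 13
pos 25 'a': at 14  ** P3@[25:25],P5@[21:25]
pos 26 'b': at 5 ·f
pos 27 'c': at 6
pos 28 'c': at 7  ** P4@[27:28]
pos 29 'c': at 8  ** P4@[28:29]
pos 30 'b': at 9
pos 31 'a': at 10  ** P2@[26:31],P3@[31:31],P5@[27:31]
pos 32 'c': at 4 ·f  ** P1@[31:32]
pos 33 'c': at 11 ·f  ** P4@[32:33]
pos 34 'c': at 12  ** P4@[33:34]
pos 35 'b': at 13
pos 36 'a': at 14  ** P3@[36:36],P5@[32:36]
pos 37 'a': at 3 ·f  ** P3@[37:37]
pos 38 'b': at 5 ·f
pos 39 'c': at 6
pos 40 'c': at 7  ** P4@[39:40]
pos 41 'c': at 8  ** P4@[40:41]
pos 42 'c': at 12 ·f  ** P4@[41:42]
pos 43 'b': at 13
pos 44 'a': at 14  ** P3@[44:44],P5@[40:44]
pos 45 'c': at 4 ·f  ** P1@[44:45]
pos 46 'b': at 5 ·f
pos 47 'c': at 6
pos 48 'b': at 5 ·f
pos 49 'c': at 6
pos 50 'c': at 7  ** P4@[49:50]
pos 51 'c': at 8  ** P4@[50:51]
pos 52 'b': at 9
pos 53 'a': at 10  ** P2@[48:53],P3@[53:53],P5@[49:53]
pos 54 'c': at 4 ·f  ** P1@[53:54]

Result: [[0,3],[1,1],[2,4],[3,4],[4,4],[6,3],[6,5],[10,0],[10,3],[11,1],[12,0],[12,3],[13,1],[14,4],[15,0],[15,3],[16,1],[20,4],[21,4],[22,4],[23,4],[25,3],[25,5],[28,4],[29,4],[31,2],[31,3],[31,5],[32,1],[33,4],[34,4],[36,3],[36,5],[37,3],[40,4],[41,4],[42,4],[44,3],[44,5],[45,1],[50,4],[51,4],[53,2],[53,3],[53,5],[54,1]]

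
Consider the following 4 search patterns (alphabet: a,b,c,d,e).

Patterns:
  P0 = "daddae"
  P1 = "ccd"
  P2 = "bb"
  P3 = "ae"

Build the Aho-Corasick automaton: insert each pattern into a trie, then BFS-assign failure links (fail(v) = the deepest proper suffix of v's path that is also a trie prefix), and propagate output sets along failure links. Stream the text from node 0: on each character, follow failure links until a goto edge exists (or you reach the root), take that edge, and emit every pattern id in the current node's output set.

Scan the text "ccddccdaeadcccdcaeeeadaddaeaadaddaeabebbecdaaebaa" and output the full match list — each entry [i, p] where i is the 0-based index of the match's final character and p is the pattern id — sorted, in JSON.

Build:
Trie nodes:
  0='ε' goto a→12 b→10 c→7 d→1
  1='d' goto a→2
  2='da' goto d→3
  3='dad' goto d→4
  4='dadd' goto a→5
  5='dadda' goto e→6
  6='daddae' goto ·  ←P0
  7='c' goto c→8
  8='cc' goto d→9
  9='ccd' goto ·  ←P1
  10='b' goto b→11
  11='bb' goto ·  ←P2
  12='a' goto e→13
  13='ae' goto ·  ←P3

BFS fail/out derivation:
  fail(1) 'd': from fail(0)=0 chase 'd': 0 ⇒ 0;  out=∅∪out(0)=∅
  fail(7) 'c': from fail(0)=0 chase 'c': 0 ⇒ 0;  out=∅∪out(0)=∅
  fail(10) 'b': from fail(0)=0 chase 'b': 0 ⇒ 0;  out=∅∪out(0)=∅
  fail(12) 'a': from fail(0)=0 chase 'a': 0 ⇒ 0;  out=∅∪out(0)=∅
  fail(2) 'da': from fail(1)=0 chase 'a': 0 ⇒ 12;  out=∅∪out(12)=∅
  fail(8) 'cc': from fail(7)=0 chase 'c': 0 ⇒ 7;  out=∅∪out(7)=∅
  fail(11) 'bb': from fail(10)=0 chase 'b': 0 ⇒ 10;  out={2}∪out(10)={2}
  fail(13) 'ae': from fail(12)=0 chase 'e': 0 ⇒ 0;  out={3}∪out(0)={3}
  fail(3) 'dad': from fail(2)=12 chase 'd': 12→0 ⇒ 1;  out=∅∪out(1)=∅
  fail(9) 'ccd': from fail(8)=7 chase 'd': 7→0 ⇒ 1;  out={1}∪out(1)={1}
  fail(4) 'dadd': from fail(3)=1 chase 'd': 1→0 ⇒ 1;  out=∅∪out(1)=∅
  fail(5) 'dadda': from fail(4)=1 chase 'a': 1 ⇒ 2;  out=∅∪out(2)=∅
  fail(6) 'daddae': from fail(5)=2 chase 'e': 2→12 ⇒ 13;  out={0}∪out(13)={0,3}

Run:
[0] read 'c'  n0⇒n7
[1] read 'c'  n7⇒n8
[2] read 'd'  n8⇒n9  → match P1@[0:2]
[3] read 'd'  n9⇒n1 (via fail)
[4] read 'c'  n1⇒n7 (via fail)
[5] read 'c'  n7⇒n8
[6] read 'd'  n8⇒n9  → match P1@[4:6]
[7] read 'a'  n9⇒n2 (via fail)
[8] read 'e'  n2⇒n13 (via fail)  → match P3@[7:8]
[9] read 'a'  n13⇒n12 (via fail)
[10] read 'd'  n12⇒n1 (via fail)
[11] read 'c'  n1⇒n7 (via fail)
[12] read 'c'  n7⇒n8
[13] read 'c'  n8⇒n8 (via fail)
[14] read 'd'  n8⇒n9  → match P1@[12:14]
[15] read 'c'  n9⇒n7 (via fail)
[16] read 'a'  n7⇒n12 (via fail)
[17] read 'e'  n12⇒n13  → match P3@[16:17]
[18] read 'e'  n13⇒n0 (via fail)
[19] read 'e'  n0⇒n0
[20] read 'a'  n0⇒n12
[21] read 'd'  n12⇒n1 (via fail)
[22] read 'a'  n1⇒n2
[23] read 'd'  n2⇒n3
[24] read 'd'  n3⇒n4
[25] read 'a'  n4⇒n5
[26] read 'e'  n5⇒n6  → match P0@[21:26],P3@[25:26]
[27] read 'a'  n6⇒n12 (via fail)
[28] read 'a'  n12⇒n12 (via fail)
[29] read 'd'  n12⇒n1 (via fail)
[30] read 'a'  n1⇒n2
[31] read 'd'  n2⇒n3
[32] read 'd'  n3⇒n4
[33] read 'a'  n4⇒n5
[34] read 'e'  n5⇒n6  → match P0@[29:34],P3@[33:34]
[35] read 'a'  n6⇒n12 (via fail)
[36] read 'b'  n12⇒n10 (via fail)
[37] read 'e'  n10⇒n0 (via fail)
[38] read 'b'  n0⇒n10
[39] read 'b'  n10⇒n11  → match P2@[38:39]
[40] read 'e'  n11⇒n0 (via fail)
[41] read 'c'  n0⇒n7
[42] read 'd'  n7⇒n1 (via fail)
[43] read 'a'  n1⇒n2
[44] read 'a'  n2⇒n12 (via fail)
[45] read 'e'  n12⇒n13  → match P3@[44:45]
[46] read 'b'  n13⇒n10 (via fail)
[47] read 'a'  n10⇒n12 (via fail)
[48] read 'a'  n12⇒n12 (via fail)

All matches (sorted): [[2,1],[6,1],[8,3],[14,1],[17,3],[26,0],[26,3],[34,0],[34,3],[39,2],[45,3]]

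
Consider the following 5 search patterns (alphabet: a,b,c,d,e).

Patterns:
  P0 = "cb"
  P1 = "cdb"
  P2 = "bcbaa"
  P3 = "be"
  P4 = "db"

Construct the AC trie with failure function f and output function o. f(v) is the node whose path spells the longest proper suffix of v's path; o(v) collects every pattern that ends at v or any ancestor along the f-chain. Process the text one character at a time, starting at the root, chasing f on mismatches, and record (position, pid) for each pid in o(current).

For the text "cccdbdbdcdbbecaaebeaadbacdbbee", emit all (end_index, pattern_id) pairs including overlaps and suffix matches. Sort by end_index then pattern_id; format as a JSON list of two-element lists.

Build automaton:
Trie nodes:
  n0 'ε': b→5 c→1 d→11
  n1 'c': b→2 d→3
  n2 'cb': ·  ←P0
  n3 'cd': b→4
  n4 'cdb': ·  ←P1
  n5 'b': c→6 e→10
  n6 'bc': b→7
  n7 'bcb': a→8
  n8 'bcba': a→9
  n9 'bcbaa': ·  ←P2
  n10 'be': ·  ←P3
  n11 'd': b→12
  n12 'db': ·  ←P4

Failure links (BFS by depth):
  n1('c'): parent n0 fail=0; on 'c' 0 → fail=0;  out ∅∪∅=∅
  n5('b'): parent n0 fail=0; on 'b' 0 → fail=0;  out ∅∪∅=∅
  n11('d'): parent n0 fail=0; on 'd' 0 → fail=0;  out ∅∪∅=∅
  n2('cb'): parent n1 fail=0; on 'b' 0 → fail=5;  out {0}∪∅={0}
  n3('cd'): parent n1 fail=0; on 'd' 0 → fail=11;  out ∅∪∅=∅
  n6('bc'): parent n5 fail=0; on 'c' 0 → fail=1;  out ∅∪∅=∅
  n10('be'): parent n5 fail=0; on 'e' 0 → fail=0;  out {3}∪∅={3}
  n12('db'): parent n11 fail=0; on 'b' 0 → fail=5;  out {4}∪∅={4}
  n4('cdb'): parent n3 fail=11; on 'b' 11 → fail=12;  out {1}∪{4}={1,4}
  n7('bcb'): parent n6 fail=1; on 'b' 1 → fail=2;  out ∅∪{0}={0}
  n8('bcba'): parent n7 fail=2; on 'a' 2→5→0 → fail=0;  out ∅∪∅=∅
  n9('bcbaa'): parent n8 fail=0; on 'a' 0 → fail=0;  out {2}∪∅={2}

Run:
[0] read 'c'  n0⇒n1
[1] read 'c'  n1⇒n1 (fail-walked)
[2] read 'c'  n1⇒n1 (fail-walked)
[3] read 'd'  n1⇒n3
[4] read 'b'  n3⇒n4  → match P1@[2:4],P4@[3:4]
[5] read 'd'  n4⇒n11 (fail-walked)
[6] read 'b'  n11⇒n12  → match P4@[5:6]
[7] read 'd'  n12⇒n11 (fail-walked)
[8] read 'c'  n11⇒n1 (fail-walked)
[9] read 'd'  n1⇒n3
[10] read 'b'  n3⇒n4  → match P1@[8:10],P4@[9:10]
[11] read 'b'  n4⇒n5 (fail-walked)
[12] read 'e'  n5⇒n10  → match P3@[11:12]
[13] read 'c'  n10⇒n1 (fail-walked)
[14] read 'a'  n1⇒n0 (fail-walked)
[15] read 'a'  n0⇒n0
[16] read 'e'  n0⇒n0
[17] read 'b'  n0⇒n5
[18] read 'e'  n5⇒n10  → match P3@[17:18]
[19] read 'a'  n10⇒n0 (fail-walked)
[20] read 'a'  n0⇒n0
[21] read 'd'  n0⇒n11
[22] read 'b'  n11⇒n12  → match P4@[21:22]
[23] read 'a'  n12⇒n0 (fail-walked)
[24] read 'c'  n0⇒n1
[25] read 'd'  n1⇒n3
[26] read 'b'  n3⇒n4  → match P1@[24:26],P4@[25:26]
[27] read 'b'  n4⇒n5 (fail-walked)
[28] read 'e'  n5⇒n10  → match P3@[27:28]
[29] read 'e'  n10⇒n0 (fail-walked)

All matches (sorted): [[4,1],[4,4],[6,4],[10,1],[10,4],[12,3],[18,3],[22,4],[26,1],[26,4],[28,3]]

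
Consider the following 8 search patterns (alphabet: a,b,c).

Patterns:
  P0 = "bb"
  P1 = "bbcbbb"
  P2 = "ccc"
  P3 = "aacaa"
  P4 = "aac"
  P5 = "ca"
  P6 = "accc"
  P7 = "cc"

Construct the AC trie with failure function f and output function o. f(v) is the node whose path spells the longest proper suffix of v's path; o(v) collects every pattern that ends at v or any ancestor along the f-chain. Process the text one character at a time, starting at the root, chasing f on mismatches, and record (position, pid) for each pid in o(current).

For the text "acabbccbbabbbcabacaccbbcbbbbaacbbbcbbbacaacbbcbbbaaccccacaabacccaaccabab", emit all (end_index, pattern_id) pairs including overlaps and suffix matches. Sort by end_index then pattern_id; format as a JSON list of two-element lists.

Build:
Trie nodes:
  0='ε' goto a→10 b→1 c→7
  1='b' goto b→2
  2='bb' goto c→3  ←P0
  3='bbc' goto b→4
  4='bbcb' goto b→5
  5='bbcbb' goto b→6
  6='bbcbbb' goto ·  ←P1
  7='c' goto a→15 c→8
  8='cc' goto c→9  ←P7
  9='ccc' goto ·  ←P2
  10='a' goto a→11 c→16
  11='aa' goto c→12
  12='aac' goto a→13  ←P4
  13='aaca' goto a→14
  14='aacaa' goto ·  ←P3
  15='ca' goto ·  ←P5
  16='ac' goto c→17
  17='acc' goto c→18
  18='accc' goto ·  ←P6

Failure links (BFS by depth):
  fail(1) 'b': from fail(0)=0 chase 'b': 0 ⇒ 0;  out=∅∪out(0)=∅
  fail(7) 'c': from fail(0)=0 chase 'c': 0 ⇒ 0;  out=∅∪out(0)=∅
  fail(10) 'a': from fail(0)=0 chase 'a': 0 ⇒ 0;  out=∅∪out(0)=∅
  fail(2) 'bb': from fail(1)=0 chase 'b': 0 ⇒ 1;  out={0}∪out(1)={0}
  fail(8) 'cc': from fail(7)=0 chase 'c': 0 ⇒ 7;  out={7}∪out(7)={7}
  fail(11) 'aa': from fail(10)=0 chase 'a': 0 ⇒ 10;  out=∅∪out(10)=∅
  fail(15) 'ca': from fail(7)=0 chase 'a': 0 ⇒ 10;  out={5}∪out(10)={5}
  fail(16) 'ac': from fail(10)=0 chase 'c': 0 ⇒ 7;  out=∅∪out(7)=∅
  fail(3) 'bbc': from fail(2)=1 chase 'c': 1→0 ⇒ 7;  out=∅∪out(7)=∅
  fail(9) 'ccc': from fail(8)=7 chase 'c': 7 ⇒ 8;  out={2}∪out(8)={2,7}
  fail(12) 'aac': from fail(11)=10 chase 'c': 10 ⇒ 16;  out={4}∪out(16)={4}
  fail(17) 'acc': from fail(16)=7 chase 'c': 7 ⇒ 8;  out=∅∪out(8)={7}
  fail(4) 'bbcb': from fail(3)=7 chase 'b': 7→0 ⇒ 1;  out=∅∪out(1)=∅
  fail(13) 'aaca': from fail(12)=16 chase 'a': 16→7 ⇒ 15;  out=∅∪out(15)={5}
  fail(18) 'accc': from fail(17)=8 chase 'c': 8 ⇒ 9;  out={6}∪out(9)={2,6,7}
  fail(5) 'bbcbb': from fail(4)=1 chase 'b': 1 ⇒ 2;  out=∅∪out(2)={0}
  fail(14) 'aacaa': from fail(13)=15 chase 'a': 15→10 ⇒ 11;  out={3}∪out(11)={3}
  fail(6) 'bbcbbb': from fail(5)=2 chase 'b': 2→1 ⇒ 2;  out={1}∪out(2)={0,1}

Text stream:
i=0 'a': node 0→10
i=1 'c': node 10→16
i=2 'a': node 16→15 (fail-walked)  emit P5@[1:2]
i=3 'b': node 15→1 (fail-walked)
i=4 'b': node 1→2  emit P0@[3:4]
i=5 'c': node 2→3
i=6 'c': node 3→8 (fail-walked)  emit P7@[5:6]
i=7 'b': node 8→1 (fail-walked)
i=8 'b': node 1→2  emit P0@[7:8]
i=9 'a': node 2→10 (fail-walked)
i=10 'b': node 10→1 (fail-walked)
i=11 'b': node 1→2  emit P0@[10:11]
i=12 'b': node 2→2 (fail-walked)  emit P0@[11:12]
i=13 'c': node 2→3
i=14 'a': node 3→15 (fail-walked)  emit P5@[13:14]
i=15 'b': node 15→1 (fail-walked)
i=16 'a': node 1→10 (fail-walked)
i=17 'c': node 10→16
i=18 'a': node 16→15 (fail-walked)  emit P5@[17:18]
i=19 'c': node 15→16 (fail-walked)
i=20 'c': node 16→17  emit P7@[19:20]
i=21 'b': node 17→1 (fail-walked)
i=22 'b': node 1→2  emit P0@[21:22]
i=23 'c': node 2→3
i=24 'b': node 3→4
i=25 'b': node 4→5  emit P0@[24:25]
i=26 'b': node 5→6  emit P0@[25:26],P1@[21:26]
i=27 'b': node 6→2 (fail-walked)  emit P0@[26:27]
i=28 'a': node 2→10 (fail-walked)
i=29 'a': node 10→11
i=30 'c': node 11→12  emit P4@[28:30]
i=31 'b': node 12→1 (fail-walked)
i=32 'b': node 1→2  emit P0@[31:32]
i=33 'b': node 2→2 (fail-walked)  emit P0@[32:33]
i=34 'c': node 2→3
i=35 'b': node 3→4
i=36 'b': node 4→5  emit P0@[35:36]
i=37 'b': node 5→6  emit P0@[36:37],P1@[32:37]
i=38 'a': node 6→10 (fail-walked)
i=39 'c': node 10→16
i=40 'a': node 16→15 (fail-walked)  emit P5@[39:40]
i=41 'a': node 15→11 (fail-walked)
i=42 'c': node 11→12  emit P4@[40:42]
i=43 'b': node 12→1 (fail-walked)
i=44 'b': node 1→2  emit P0@[43:44]
i=45 'c': node 2→3
i=46 'b': node 3→4
i=47 'b': node 4→5  emit P0@[46:47]
i=48 'b': node 5→6  emit P0@[47:48],P1@[43:48]
i=49 'a': node 6→10 (fail-walked)
i=50 'a': node 10→11
i=51 'c': node 11→12  emit P4@[49:51]
i=52 'c': node 12→17 (fail-walked)  emit P7@[51:52]
i=53 'c': node 17→18  emit P2@[51:53],P6@[50:53],P7@[52:53]
i=54 'c': node 18→9 (fail-walked)  emit P2@[52:54],P7@[53:54]
i=55 'a': node 9→15 (fail-walked)  emit P5@[54:55]
i=56 'c': node 15→16 (fail-walked)
i=57 'a': node 16→15 (fail-walked)  emit P5@[56:57]
i=58 'a': node 15→11 (fail-walked)
i=59 'b': node 11→1 (fail-walked)
i=60 'a': node 1→10 (fail-walked)
i=61 'c': node 10→16
i=62 'c': node 16→17  emit P7@[61:62]
i=63 'c': node 17→18  emit P2@[61:63],P6@[60:63],P7@[62:63]
i=64 'a': node 18→15 (fail-walked)  emit P5@[63:64]
i=65 'a': node 15→11 (fail-walked)
i=66 'c': node 11→12  emit P4@[64:66]
i=67 'c': node 12→17 (fail-walked)  emit P7@[66:67]
i=68 'a': node 17→15 (fail-walked)  emit P5@[67:68]
i=69 'b': node 15→1 (fail-walked)
i=70 'a': node 1→10 (fail-walked)
i=71 'b': node 10→1 (fail-walked)

Result: [[2,5],[4,0],[6,7],[8,0],[11,0],[12,0],[14,5],[18,5],[20,7],[22,0],[25,0],[26,0],[26,1],[27,0],[30,4],[32,0],[33,0],[36,0],[37,0],[37,1],[40,5],[42,4],[44,0],[47,0],[48,0],[48,1],[51,4],[52,7],[53,2],[53,6],[53,7],[54,2],[54,7],[55,5],[57,5],[62,7],[63,2],[63,6],[63,7],[64,5],[66,4],[67,7],[68,5]]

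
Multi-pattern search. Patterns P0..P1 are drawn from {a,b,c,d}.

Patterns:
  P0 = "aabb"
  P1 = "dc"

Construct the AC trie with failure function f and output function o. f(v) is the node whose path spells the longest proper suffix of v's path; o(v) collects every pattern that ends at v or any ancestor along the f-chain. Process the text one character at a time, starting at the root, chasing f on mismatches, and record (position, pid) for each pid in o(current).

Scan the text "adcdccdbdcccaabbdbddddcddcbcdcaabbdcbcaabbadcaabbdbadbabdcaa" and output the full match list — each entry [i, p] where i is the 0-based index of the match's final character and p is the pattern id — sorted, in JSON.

Build automaton:
Trie nodes:
  0='ε' goto a→1 d→5
  1='a' goto a→2
  2='aa' goto b→3
  3='aab' goto b→4
  4='aabb' goto ·  [P0 ends]
  5='d' goto c→6
  6='dc' goto ·  [P1 ends]

Failure links (BFS by depth):
  fail(1) 'a': from fail(0)=0 chase 'a': 0 ⇒ 0;  out=∅∪out(0)=∅
  fail(5) 'd': from fail(0)=0 chase 'd': 0 ⇒ 0;  out=∅∪out(0)=∅
  fail(2) 'aa': from fail(1)=0 chase 'a': 0 ⇒ 1;  out=∅∪out(1)=∅
  fail(6) 'dc': from fail(5)=0 chase 'c': 0 ⇒ 0;  out={1}∪out(0)={1}
  fail(3) 'aab': from fail(2)=1 chase 'b': 1→0 ⇒ 0;  out=∅∪out(0)=∅
  fail(4) 'aabb': from fail(3)=0 chase 'b': 0 ⇒ 0;  out={0}∪out(0)={0}

Scan:
pos 0 'a': at 1
pos 1 'd': at 5 ·f
pos 2 'c': at 6  → match P1@[1:2]
pos 3 'd': at 5 ·f
pos 4 'c': at 6  → match P1@[3:4]
pos 5 'c': at 0 ·f
pos 6 'd': at 5
pos 7 'b': at 0 ·f
pos 8 'd': at 5
pos 9 'c': at 6  → match P1@[8:9]
pos 10 'c': at 0 ·f
pos 11 'c': at 0
pos 12 'a': at 1
pos 13 'a': at 2
pos 14 'b': at 3
pos 15 'b': at 4  → match P0@[12:15]
pos 16 'd': at 5 ·f
pos 17 'b': at 0 ·f
pos 18 'd': at 5
pos 19 'd': at 5 ·f
pos 20 'd': at 5 ·f
pos 21 'd': at 5 ·f
pos 22 'c': at 6  → match P1@[21:22]
pos 23 'd': at 5 ·f
pos 24 'd': at 5 ·f
pos 25 'c': at 6  → match P1@[24:25]
pos 26 'b': at 0 ·f
pos 27 'c': at 0
pos 28 'd': at 5
pos 29 'c': at 6  → match P1@[28:29]
pos 30 'a': at 1 ·f
pos 31 'a': at 2
pos 32 'b': at 3
pos 33 'b': at 4  → match P0@[30:33]
pos 34 'd': at 5 ·f
pos 35 'c': at 6  → match P1@[34:35]
pos 36 'b': at 0 ·f
pos 37 'c': at 0
pos 38 'a': at 1
pos 39 'a': at 2
pos 40 'b': at 3
pos 41 'b': at 4  → match P0@[38:41]
pos 42 'a': at 1 ·f
pos 43 'd': at 5 ·f
pos 44 'c': at 6  → match P1@[43:44]
pos 45 'a': at 1 ·f
pos 46 'a': at 2
pos 47 'b': at 3
pos 48 'b': at 4  → match P0@[45:48]
pos 49 'd': at 5 ·f
pos 50 'b': at 0 ·f
pos 51 'a': at 1
pos 52 'd': at 5 ·f
pos 53 'b': at 0 ·f
pos 54 'a': at 1
pos 55 'b': at 0 ·f
pos 56 'd': at 5
pos 57 'c': at 6  → match P1@[56:57]
pos 58 'a': at 1 ·f
pos 59 'a': at 2

Result: [[2,1],[4,1],[9,1],[15,0],[22,1],[25,1],[29,1],[33,0],[35,1],[41,0],[44,1],[48,0],[57,1]]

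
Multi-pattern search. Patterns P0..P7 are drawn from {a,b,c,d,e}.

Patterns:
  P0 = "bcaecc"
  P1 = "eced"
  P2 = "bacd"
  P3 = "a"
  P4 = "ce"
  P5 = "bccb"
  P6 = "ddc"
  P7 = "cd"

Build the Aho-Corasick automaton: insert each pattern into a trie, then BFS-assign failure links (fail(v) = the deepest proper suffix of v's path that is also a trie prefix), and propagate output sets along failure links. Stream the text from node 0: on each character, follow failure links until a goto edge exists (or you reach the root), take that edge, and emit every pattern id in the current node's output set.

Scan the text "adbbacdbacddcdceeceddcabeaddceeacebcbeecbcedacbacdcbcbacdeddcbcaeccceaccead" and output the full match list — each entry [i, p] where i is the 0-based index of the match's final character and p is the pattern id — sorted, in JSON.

Build automaton:
Trie (insert patterns):
  n0 'ε': a→14 b→1 c→15 d→19 e→7
  n1 'b': a→11 c→2
  n2 'bc': a→3 c→17
  n3 'bca': e→4
  n4 'bcae': c→5
  n5 'bcaec': c→6
  n6 'bcaecc': ·  ←P0
  n7 'e': c→8
  n8 'ec': e→9
  n9 'ece': d→10
  n10 'eced': ·  ←P1
  n11 'ba': c→12
  n12 'bac': d→13
  n13 'bacd': ·  ←P2
  n14 'a': ·  ←P3
  n15 'c': d→22 e→16
  n16 'ce': ·  ←P4
  n17 'bcc': b→18
  n18 'bccb': ·  ←P5
  n19 'd': d→20
  n20 'dd': c→21
  n21 'ddc': ·  ←P6
  n22 'cd': ·  ←P7

BFS fail/out derivation:
  fail(1) 'b': from fail(0)=0 chase 'b': 0 ⇒ 0;  out=∅∪out(0)=∅
  fail(7) 'e': from fail(0)=0 chase 'e': 0 ⇒ 0;  out=∅∪out(0)=∅
  fail(14) 'a': from fail(0)=0 chase 'a': 0 ⇒ 0;  out={3}∪out(0)={3}
  fail(15) 'c': from fail(0)=0 chase 'c': 0 ⇒ 0;  out=∅∪out(0)=∅
  fail(19) 'd': from fail(0)=0 chase 'd': 0 ⇒ 0;  out=∅∪out(0)=∅
  fail(2) 'bc': from fail(1)=0 chase 'c': 0 ⇒ 15;  out=∅∪out(15)=∅
  fail(8) 'ec': from fail(7)=0 chase 'c': 0 ⇒ 15;  out=∅∪out(15)=∅
  fail(11) 'ba': from fail(1)=0 chase 'a': 0 ⇒ 14;  out=∅∪out(14)={3}
  fail(16) 'ce': from fail(15)=0 chase 'e': 0 ⇒ 7;  out={4}∪out(7)={4}
  fail(20) 'dd': from fail(19)=0 chase 'd': 0 ⇒ 19;  out=∅∪out(19)=∅
  fail(22) 'cd': from fail(15)=0 chase 'd': 0 ⇒ 19;  out={7}∪out(19)={7}
  fail(3) 'bca': from fail(2)=15 chase 'a': 15→0 ⇒ 14;  out=∅∪out(14)={3}
  fail(9) 'ece': from fail(8)=15 chase 'e': 15 ⇒ 16;  out=∅∪out(16)={4}
  fail(12) 'bac': from fail(11)=14 chase 'c': 14→0 ⇒ 15;  out=∅∪out(15)=∅
  fail(17) 'bcc': from fail(2)=15 chase 'c': 15→0 ⇒ 15;  out=∅∪out(15)=∅
  fail(21) 'ddc': from fail(20)=19 chase 'c': 19→0 ⇒ 15;  out={6}∪out(15)={6}
  fail(4) 'bcae': from fail(3)=14 chase 'e': 14→0 ⇒ 7;  out=∅∪out(7)=∅
  fail(10) 'eced': from fail(9)=16 chase 'd': 16→7→0 ⇒ 19;  out={1}∪out(19)={1}
  fail(13) 'bacd': from fail(12)=15 chase 'd': 15 ⇒ 22;  out={2}∪out(22)={2,7}
  fail(18) 'bccb': from fail(17)=15 chase 'b': 15→0 ⇒ 1;  out={5}∪out(1)={5}
  fail(5) 'bcaec': from fail(4)=7 chase 'c': 7 ⇒ 8;  out=∅∪out(8)=∅
  fail(6) 'bcaecc': from fail(5)=8 chase 'c': 8→15→0 ⇒ 15;  out={0}∪out(15)={0}

Run:
[0] read 'a'  n0⇒n14  ** P3@[0:0]
[1] read 'd'  n14⇒n19 (via fail)
[2] read 'b'  n19⇒n1 (via fail)
[3] read 'b'  n1⇒n1 (via fail)
[4] read 'a'  n1⇒n11  ** P3@[4:4]
[5] read 'c'  n11⇒n12
[6] read 'd'  n12⇒n13  ** P2@[3:6],P7@[5:6]
[7] read 'b'  n13⇒n1 (via fail)
[8] read 'a'  n1⇒n11  ** P3@[8:8]
[9] read 'c'  n11⇒n12
[10] read 'd'  n12⇒n13  ** P2@[7:10],P7@[9:10]
[11] read 'd'  n13⇒n20 (via fail)
[12] read 'c'  n20⇒n21  ** P6@[10:12]
[13] read 'd'  n21⇒n22 (via fail)  ** P7@[12:13]
[14] read 'c'  n22⇒n15 (via fail)
[15] read 'e'  n15⇒n16  ** P4@[14:15]
[16] read 'e'  n16⇒n7 (via fail)
[17] read 'c'  n7⇒n8
[18] read 'e'  n8⇒n9  ** P4@[17:18]
[19] read 'd'  n9⇒n10  ** P1@[16:19]
[20] read 'd'  n10⇒n20 (via fail)
[21] read 'c'  n20⇒n21  ** P6@[19:21]
[22] read 'a'  n21⇒n14 (via fail)  ** P3@[22:22]
[23] read 'b'  n14⇒n1 (via fail)
[24] read 'e'  n1⇒n7 (via fail)
[25] read 'a'  n7⇒n14 (via fail)  ** P3@[25:25]
[26] read 'd'  n14⇒n19 (via fail)
[27] read 'd'  n19⇒n20
[28] read 'c'  n20⇒n21  ** P6@[26:28]
[29] read 'e'  n21⇒n16 (via fail)  ** P4@[28:29]
[30] read 'e'  n16⇒n7 (via fail)
[31] read 'a'  n7⇒n14 (via fail)  ** P3@[31:31]
[32] read 'c'  n14⇒n15 (via fail)
[33] read 'e'  n15⇒n16  ** P4@[32:33]
[34] read 'b'  n16⇒n1 (via fail)
[35] read 'c'  n1⇒n2
[36] read 'b'  n2⇒n1 (via fail)
[37] read 'e'  n1⇒n7 (via fail)
[38] read 'e'  n7⇒n7 (via fail)
[39] read 'c'  n7⇒n8
[40] read 'b'  n8⇒n1 (via fail)
[41] read 'c'  n1⇒n2
[42] read 'e'  n2⇒n16 (via fail)  ** P4@[41:42]
[43] read 'd'  n16⇒n19 (via fail)
[44] read 'a'  n19⇒n14 (via fail)  ** P3@[44:44]
[45] read 'c'  n14⇒n15 (via fail)
[46] read 'b'  n15⇒n1 (via fail)
[47] read 'a'  n1⇒n11  ** P3@[47:47]
[48] read 'c'  n11⇒n12
[49] read 'd'  n12⇒n13  ** P2@[46:49],P7@[48:49]
[50] read 'c'  n13⇒n15 (via fail)
[51] read 'b'  n15⇒n1 (via fail)
[52] read 'c'  n1⇒n2
[53] read 'b'  n2⇒n1 (via fail)
[54] read 'a'  n1⇒n11  ** P3@[54:54]
[55] read 'c'  n11⇒n12
[56] read 'd'  n12⇒n13  ** P2@[53:56],P7@[55:56]
[57] read 'e'  n13⇒n7 (via fail)
[58] read 'd'  n7⇒n19 (via fail)
[59] read 'd'  n19⇒n20
[60] read 'c'  n20⇒n21  ** P6@[58:60]
[61] read 'b'  n21⇒n1 (via fail)
[62] read 'c'  n1⇒n2
[63] read 'a'  n2⇒n3  ** P3@[63:63]
[64] read 'e'  n3⇒n4
[65] read 'c'  n4⇒n5
[66] read 'c'  n5⇒n6  ** P0@[61:66]
[67] read 'c'  n6⇒n15 (via fail)
[68] read 'e'  n15⇒n16  ** P4@[67:68]
[69] read 'a'  n16⇒n14 (via fail)  ** P3@[69:69]
[70] read 'c'  n14⇒n15 (via fail)
[71] read 'c'  n15⇒n15 (via fail)
[72] read 'e'  n15⇒n16  ** P4@[71:72]
[73] read 'a'  n16⇒n14 (via fail)  ** P3@[73:73]
[74] read 'd'  n14⇒n19 (via fail)

All matches (sorted): [[0,3],[4,3],[6,2],[6,7],[8,3],[10,2],[10,7],[12,6],[13,7],[15,4],[18,4],[19,1],[21,6],[22,3],[25,3],[28,6],[29,4],[31,3],[33,4],[42,4],[44,3],[47,3],[49,2],[49,7],[54,3],[56,2],[56,7],[60,6],[63,3],[66,0],[68,4],[69,3],[72,4],[73,3]]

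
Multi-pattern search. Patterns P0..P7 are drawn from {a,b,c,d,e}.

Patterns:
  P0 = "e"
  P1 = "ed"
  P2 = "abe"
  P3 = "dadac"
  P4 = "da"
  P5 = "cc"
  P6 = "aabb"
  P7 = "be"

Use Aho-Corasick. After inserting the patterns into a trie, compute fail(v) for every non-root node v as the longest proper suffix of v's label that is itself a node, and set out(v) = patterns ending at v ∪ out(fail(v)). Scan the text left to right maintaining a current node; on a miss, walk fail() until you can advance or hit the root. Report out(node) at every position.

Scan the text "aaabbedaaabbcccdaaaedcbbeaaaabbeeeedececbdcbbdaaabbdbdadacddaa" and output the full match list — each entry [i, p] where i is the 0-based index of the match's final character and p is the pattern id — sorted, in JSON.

Construct AC machine:
Trie nodes:
  n0 'ε': a→3 b→16 c→11 d→6 e→1
  n1 'e': d→2  [P0 ends]
  n2 'ed': ·  [P1 ends]
  n3 'a': a→13 b→4
  n4 'ab': e→5
  n5 'abe': ·  [P2 ends]
  n6 'd': a→7
  n7 'da': d→8  [P4 ends]
  n8 'dad': a→9
  n9 'dada': c→10
  n10 'dadac': ·  [P3 ends]
  n11 'c': c→12
  n12 'cc': ·  [P5 ends]
  n13 'aa': b→14
  n14 'aab': b→15
  n15 'aabb': ·  [P6 ends]
  n16 'b': e→17
  n17 'be': ·  [P7 ends]

Failure links (BFS by depth):
  n1('e'): parent n0 fail=0; on 'e' 0 → fail=0;  out {0}∪∅={0}
  n3('a'): parent n0 fail=0; on 'a' 0 → fail=0;  out ∅∪∅=∅
  n6('d'): parent n0 fail=0; on 'd' 0 → fail=0;  out ∅∪∅=∅
  n11('c'): parent n0 fail=0; on 'c' 0 → fail=0;  out ∅∪∅=∅
  n16('b'): parent n0 fail=0; on 'b' 0 → fail=0;  out ∅∪∅=∅
  n2('ed'): parent n1 fail=0; on 'd' 0 → fail=6;  out {1}∪∅={1}
  n4('ab'): parent n3 fail=0; on 'b' 0 → fail=16;  out ∅∪∅=∅
  n7('da'): parent n6 fail=0; on 'a' 0 → fail=3;  out {4}∪∅={4}
  n12('cc'): parent n11 fail=0; on 'c' 0 → fail=11;  out {5}∪∅={5}
  n13('aa'): parent n3 fail=0; on 'a' 0 → fail=3;  out ∅∪∅=∅
  n17('be'): parent n16 fail=0; on 'e' 0 → fail=1;  out {7}∪{0}={0,7}
  n5('abe'): parent n4 fail=16; on 'e' 16 → fail=17;  out {2}∪{0,7}={0,2,7}
  n8('dad'): parent n7 fail=3; on 'd' 3→0 → fail=6;  out ∅∪∅=∅
  n14('aab'): parent n13 fail=3; on 'b' 3 → fail=4;  out ∅∪∅=∅
  n9('dada'): parent n8 fail=6; on 'a' 6 → fail=7;  out ∅∪{4}={4}
  n15('aabb'): parent n14 fail=4; on 'b' 4→16→0 → fail=16;  out {6}∪∅={6}
  n10('dadac'): parent n9 fail=7; on 'c' 7→3→0 → fail=11;  out {3}∪∅={3}

Scan:
i=0 'a': node 0→3
i=1 'a': node 3→13
i=2 'a': node 13→13 (via fail)
i=3 'b': node 13→14
i=4 'b': node 14→15  ** P6@[1:4]
i=5 'e': node 15→17 (via fail)  ** P0@[5:5],P7@[4:5]
i=6 'd': node 17→2 (via fail)  ** P1@[5:6]
i=7 'a': node 2→7 (via fail)  ** P4@[6:7]
i=8 'a': node 7→13 (via fail)
i=9 'a': node 13→13 (via fail)
i=10 'b': node 13→14
i=11 'b': node 14→15  ** P6@[8:11]
i=12 'c': node 15→11 (via fail)
i=13 'c': node 11→12  ** P5@[12:13]
i=14 'c': node 12→12 (via fail)  ** P5@[13:14]
i=15 'd': node 12→6 (via fail)
i=16 'a': node 6→7  ** P4@[15:16]
i=17 'a': node 7→13 (via fail)
i=18 'a': node 13→13 (via fail)
i=19 'e': node 13→1 (via fail)  ** P0@[19:19]
i=20 'd': node 1→2  ** P1@[19:20]
i=21 'c': node 2→11 (via fail)
i=22 'b': node 11→16 (via fail)
i=23 'b': node 16→16 (via fail)
i=24 'e': node 16→17  ** P0@[24:24],P7@[23:24]
i=25 'a': node 17→3 (via fail)
i=26 'a': node 3→13
i=27 'a': node 13→13 (via fail)
i=28 'a': node 13→13 (via fail)
i=29 'b': node 13→14
i=30 'b': node 14→15  ** P6@[27:30]
i=31 'e': node 15→17 (via fail)  ** P0@[31:31],P7@[30:31]
i=32 'e': node 17→1 (via fail)  ** P0@[32:32]
i=33 'e': node 1→1 (via fail)  ** P0@[33:33]
i=34 'e': node 1→1 (via fail)  ** P0@[34:34]
i=35 'd': node 1→2  ** P1@[34:35]
i=36 'e': node 2→1 (via fail)  ** P0@[36:36]
i=37 'c': node 1→11 (via fail)
i=38 'e': node 11→1 (via fail)  ** P0@[38:38]
i=39 'c': node 1→11 (via fail)
i=40 'b': node 11→16 (via fail)
i=41 'd': node 16→6 (via fail)
i=42 'c': node 6→11 (via fail)
i=43 'b': node 11→16 (via fail)
i=44 'b': node 16→16 (via fail)
i=45 'd': node 16→6 (via fail)
i=46 'a': node 6→7  ** P4@[45:46]
i=47 'a': node 7→13 (via fail)
i=48 'a': node 13→13 (via fail)
i=49 'b': node 13→14
i=50 'b': node 14→15  ** P6@[47:50]
i=51 'd': node 15→6 (via fail)
i=52 'b': node 6→16 (via fail)
i=53 'd': node 16→6 (via fail)
i=54 'a': node 6→7  ** P4@[53:54]
i=55 'd': node 7→8
i=56 'a': node 8→9  ** P4@[55:56]
i=57 'c': node 9→10  ** P3@[53:57]
i=58 'd': node 10→6 (via fail)
i=59 'd': node 6→6 (via fail)
i=60 'a': node 6→7  ** P4@[59:60]
i=61 'a': node 7→13 (via fail)

Result: [[4,6],[5,0],[5,7],[6,1],[7,4],[11,6],[13,5],[14,5],[16,4],[19,0],[20,1],[24,0],[24,7],[30,6],[31,0],[31,7],[32,0],[33,0],[34,0],[35,1],[36,0],[38,0],[46,4],[50,6],[54,4],[56,4],[57,3],[60,4]]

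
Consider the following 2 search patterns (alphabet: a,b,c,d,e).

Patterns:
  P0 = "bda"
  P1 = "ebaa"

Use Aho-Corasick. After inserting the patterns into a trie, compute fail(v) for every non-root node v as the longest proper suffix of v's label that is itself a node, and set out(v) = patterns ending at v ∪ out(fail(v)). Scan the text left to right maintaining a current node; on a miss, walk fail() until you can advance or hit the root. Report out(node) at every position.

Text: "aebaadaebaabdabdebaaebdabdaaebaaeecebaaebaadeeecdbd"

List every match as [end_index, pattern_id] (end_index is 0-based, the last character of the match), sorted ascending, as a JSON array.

Build automaton:
Trie nodes:
  n0 'ε': b→1 e→4
  n1 'b': d→2
  n2 'bd': a→3
  n3 'bda': ·  [P0 ends]
  n4 'e': b→5
  n5 'eb': a→6
  n6 'eba': a→7
  n7 'ebaa': ·  [P1 ends]

BFS fail/out derivation:
  n1('b'): parent n0 fail=0; on 'b' 0 → fail=0;  out ∅∪∅=∅
  n4('e'): parent n0 fail=0; on 'e' 0 → fail=0;  out ∅∪∅=∅
  n2('bd'): parent n1 fail=0; on 'd' 0 → fail=0;  out ∅∪∅=∅
  n5('eb'): parent n4 fail=0; on 'b' 0 → fail=1;  out ∅∪∅=∅
  n3('bda'): parent n2 fail=0; on 'a' 0 → fail=0;  out {0}∪∅={0}
  n6('eba'): parent n5 fail=1; on 'a' 1→0 → fail=0;  out ∅∪∅=∅
  n7('ebaa'): parent n6 fail=0; on 'a' 0 → fail=0;  out {1}∪∅={1}

Run:
[0] read 'a'  n0⇒n0
[1] read 'e'  n0⇒n4
[2] read 'b'  n4⇒n5
[3] read 'a'  n5⇒n6
[4] read 'a'  n6⇒n7  emit P1@[1:4]
[5] read 'd'  n7⇒n0 (fail-walked)
[6] read 'a'  n0⇒n0
[7] read 'e'  n0⇒n4
[8] read 'b'  n4⇒n5
[9] read 'a'  n5⇒n6
[10] read 'a'  n6⇒n7  emit P1@[7:10]
[11] read 'b'  n7⇒n1 (fail-walked)
[12] read 'd'  n1⇒n2
[13] read 'a'  n2⇒n3  emit P0@[11:13]
[14] read 'b'  n3⇒n1 (fail-walked)
[15] read 'd'  n1⇒n2
[16] read 'e'  n2⇒n4 (fail-walked)
[17] read 'b'  n4⇒n5
[18] read 'a'  n5⇒n6
[19] read 'a'  n6⇒n7  emit P1@[16:19]
[20] read 'e'  n7⇒n4 (fail-walked)
[21] read 'b'  n4⇒n5
[22] read 'd'  n5⇒n2 (fail-walked)
[23] read 'a'  n2⇒n3  emit P0@[21:23]
[24] read 'b'  n3⇒n1 (fail-walked)
[25] read 'd'  n1⇒n2
[26] read 'a'  n2⇒n3  emit P0@[24:26]
[27] read 'a'  n3⇒n0 (fail-walked)
[28] read 'e'  n0⇒n4
[29] read 'b'  n4⇒n5
[30] read 'a'  n5⇒n6
[31] read 'a'  n6⇒n7  emit P1@[28:31]
[32] read 'e'  n7⇒n4 (fail-walked)
[33] read 'e'  n4⇒n4 (fail-walked)
[34] read 'c'  n4⇒n0 (fail-walked)
[35] read 'e'  n0⇒n4
[36] read 'b'  n4⇒n5
[37] read 'a'  n5⇒n6
[38] read 'a'  n6⇒n7  emit P1@[35:38]
[39] read 'e'  n7⇒n4 (fail-walked)
[40] read 'b'  n4⇒n5
[41] read 'a'  n5⇒n6
[42] read 'a'  n6⇒n7  emit P1@[39:42]
[43] read 'd'  n7⇒n0 (fail-walked)
[44] read 'e'  n0⇒n4
[45] read 'e'  n4⇒n4 (fail-walked)
[46] read 'e'  n4⇒n4 (fail-walked)
[47] read 'c'  n4⇒n0 (fail-walked)
[48] read 'd'  n0⇒n0
[49] read 'b'  n0⇒n1
[50] read 'd'  n1⇒n2

Matches: [[4,1],[10,1],[13,0],[19,1],[23,0],[26,0],[31,1],[38,1],[42,1]]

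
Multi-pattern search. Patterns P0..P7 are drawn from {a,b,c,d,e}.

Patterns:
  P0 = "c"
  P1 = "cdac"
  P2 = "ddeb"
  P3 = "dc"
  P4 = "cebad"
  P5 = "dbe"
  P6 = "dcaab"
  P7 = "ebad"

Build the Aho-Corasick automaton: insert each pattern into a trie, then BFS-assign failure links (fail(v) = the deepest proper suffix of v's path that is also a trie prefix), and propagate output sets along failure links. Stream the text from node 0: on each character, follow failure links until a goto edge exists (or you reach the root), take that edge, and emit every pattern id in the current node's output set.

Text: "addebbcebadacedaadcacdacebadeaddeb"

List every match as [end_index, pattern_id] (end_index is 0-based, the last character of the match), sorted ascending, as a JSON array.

Build:
Trie (insert patterns):
  0='ε' goto c→1 d→5 e→19
  1='c' goto d→2 e→10  ←P0
  2='cd' goto a→3
  3='cda' goto c→4
  4='cdac' goto ·  ←P1
  5='d' goto b→14 c→9 d→6
  6='dd' goto e→7
  7='dde' goto b→8
  8='ddeb' goto ·  ←P2
  9='dc' goto a→16  ←P3
  10='ce' goto b→11
  11='ceb' goto a→12
  12='ceba' goto d→13
  13='cebad' goto ·  ←P4
  14='db' goto e→15
  15='dbe' goto ·  ←P5
  16='dca' goto a→17
  17='dcaa' goto b→18
  18='dcaab' goto ·  ←P6
  19='e' goto b→20
  20='eb' goto a→21
  21='eba' goto d→22
  22='ebad' goto ·  ←P7

BFS fail/out derivation:
  n1('c'): parent n0 fail=0; on 'c' 0 → fail=0;  out {0}∪∅={0}
  n5('d'): parent n0 fail=0; on 'd' 0 → fail=0;  out ∅∪∅=∅
  n19('e'): parent n0 fail=0; on 'e' 0 → fail=0;  out ∅∪∅=∅
  n2('cd'): parent n1 fail=0; on 'd' 0 → fail=5;  out ∅∪∅=∅
  n6('dd'): parent n5 fail=0; on 'd' 0 → fail=5;  out ∅∪∅=∅
  n9('dc'): parent n5 fail=0; on 'c' 0 → fail=1;  out {3}∪{0}={0,3}
  n10('ce'): parent n1 fail=0; on 'e' 0 → fail=19;  out ∅∪∅=∅
  n14('db'): parent n5 fail=0; on 'b' 0 → fail=0;  out ∅∪∅=∅
  n20('eb'): parent n19 fail=0; on 'b' 0 → fail=0;  out ∅∪∅=∅
  n3('cda'): parent n2 fail=5; on 'a' 5→0 → fail=0;  out ∅∪∅=∅
  n7('dde'): parent n6 fail=5; on 'e' 5→0 → fail=19;  out ∅∪∅=∅
  n11('ceb'): parent n10 fail=19; on 'b' 19 → fail=20;  out ∅∪∅=∅
  n15('dbe'): parent n14 fail=0; on 'e' 0 → fail=19;  out {5}∪∅={5}
  n16('dca'): parent n9 fail=1; on 'a' 1→0 → fail=0;  out ∅∪∅=∅
  n21('eba'): parent n20 fail=0; on 'a' 0 → fail=0;  out ∅∪∅=∅
  n4('cdac'): parent n3 fail=0; on 'c' 0 → fail=1;  out {1}∪{0}={0,1}
  n8('ddeb'): parent n7 fail=19; on 'b' 19 → fail=20;  out {2}∪∅={2}
  n12('ceba'): parent n11 fail=20; on 'a' 20 → fail=21;  out ∅∪∅=∅
  n17('dcaa'): parent n16 fail=0; on 'a' 0 → fail=0;  out ∅∪∅=∅
  n22('ebad'): parent n21 fail=0; on 'd' 0 → fail=5;  out {7}∪∅={7}
  n13('cebad'): parent n12 fail=21; on 'd' 21 → fail=22;  out {4}∪{7}={4,7}
  n18('dcaab'): parent n17 fail=0; on 'b' 0 → fail=0;  out {6}∪∅={6}

Text stream:
pos 0 'a': at 0
pos 1 'd': at 5
pos 2 'd': at 6
pos 3 'e': at 7
pos 4 'b': at 8  emit P2@[1:4]
pos 5 'b': at 0 (via fail)
pos 6 'c': at 1  emit P0@[6:6]
pos 7 'e': at 10
pos 8 'b': at 11
pos 9 'a': at 12
pos 10 'd': at 13  emit P4@[6:10],P7@[7:10]
pos 11 'a': at 0 (via fail)
pos 12 'c': at 1  emit P0@[12:12]
pos 13 'e': at 10
pos 14 'd': at 5 (via fail)
pos 15 'a': at 0 (via fail)
pos 16 'a': at 0
pos 17 'd': at 5
pos 18 'c': at 9  emit P0@[18:18],P3@[17:18]
pos 19 'a': at 16
pos 20 'c': at 1 (via fail)  emit P0@[20:20]
pos 21 'd': at 2
pos 22 'a': at 3
pos 23 'c': at 4  emit P0@[23:23],P1@[20:23]
pos 24 'e': at 10 (via fail)
pos 25 'b': at 11
pos 26 'a': at 12
pos 27 'd': at 13  emit P4@[23:27],P7@[24:27]
pos 28 'e': at 19 (via fail)
pos 29 'a': at 0 (via fail)
pos 30 'd': at 5
pos 31 'd': at 6
pos 32 'e': at 7
pos 33 'b': at 8  emit P2@[30:33]

All matches (sorted): [[4,2],[6,0],[10,4],[10,7],[12,0],[18,0],[18,3],[20,0],[23,0],[23,1],[27,4],[27,7],[33,2]]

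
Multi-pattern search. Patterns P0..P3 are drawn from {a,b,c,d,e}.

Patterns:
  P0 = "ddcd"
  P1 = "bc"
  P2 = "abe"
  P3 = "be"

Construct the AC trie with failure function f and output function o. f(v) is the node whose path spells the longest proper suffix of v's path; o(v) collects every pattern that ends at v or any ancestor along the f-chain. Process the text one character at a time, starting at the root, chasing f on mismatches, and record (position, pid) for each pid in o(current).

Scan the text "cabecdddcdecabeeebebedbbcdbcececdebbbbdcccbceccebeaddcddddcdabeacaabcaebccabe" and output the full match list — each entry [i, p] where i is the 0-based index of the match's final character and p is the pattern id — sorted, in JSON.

Build:
Trie nodes:
  0='ε' goto a→7 b→5 d→1
  1='d' goto d→2
  2='dd' goto c→3
  3='ddc' goto d→4
  4='ddcd' goto ·  [P0 ends]
  5='b' goto c→6 e→10
  6='bc' goto ·  [P1 ends]
  7='a' goto b→8
  8='ab' goto e→9
  9='abe' goto ·  [P2 ends]
  10='be' goto ·  [P3 ends]

BFS fail/out derivation:
  n1('d'): parent n0 fail=0; on 'd' 0 → fail=0;  out ∅∪∅=∅
  n5('b'): parent n0 fail=0; on 'b' 0 → fail=0;  out ∅∪∅=∅
  n7('a'): parent n0 fail=0; on 'a' 0 → fail=0;  out ∅∪∅=∅
  n2('dd'): parent n1 fail=0; on 'd' 0 → fail=1;  out ∅∪∅=∅
  n6('bc'): parent n5 fail=0; on 'c' 0 → fail=0;  out {1}∪∅={1}
  n8('ab'): parent n7 fail=0; on 'b' 0 → fail=5;  out ∅∪∅=∅
  n10('be'): parent n5 fail=0; on 'e' 0 → fail=0;  out {3}∪∅={3}
  n3('ddc'): parent n2 fail=1; on 'c' 1→0 → fail=0;  out ∅∪∅=∅
  n9('abe'): parent n8 fail=5; on 'e' 5 → fail=10;  out {2}∪{3}={2,3}
  n4('ddcd'): parent n3 fail=0; on 'd' 0 → fail=1;  out {0}∪∅={0}

Text stream:
pos 0 'c': at 0
pos 1 'a': at 7
pos 2 'b': at 8
pos 3 'e': at 9  ** P2@[1:3],P3@[2:3]
pos 4 'c': at 0 ·f
pos 5 'd': at 1
pos 6 'd': at 2
pos 7 'd': at 2 ·f
pos 8 'c': at 3
pos 9 'd': at 4  ** P0@[6:9]
pos 10 'e': at 0 ·f
pos 11 'c': at 0
pos 12 'a': at 7
pos 13 'b': at 8
pos 14 'e': at 9  ** P2@[12:14],P3@[13:14]
pos 15 'e': at 0 ·f
pos 16 'e': at 0
pos 17 'b': at 5
pos 18 'e': at 10  ** P3@[17:18]
pos 19 'b': at 5 ·f
pos 20 'e': at 10  ** P3@[19:20]
pos 21 'd': at 1 ·f
pos 22 'b': at 5 ·f
pos 23 'b': at 5 ·f
pos 24 'c': at 6  ** P1@[23:24]
pos 25 'd': at 1 ·f
pos 26 'b': at 5 ·f
pos 27 'c': at 6  ** P1@[26:27]
pos 28 'e': at 0 ·f
pos 29 'c': at 0
pos 30 'e': at 0
pos 31 'c': at 0
pos 32 'd': at 1
pos 33 'e': at 0 ·f
pos 34 'b': at 5
pos 35 'b': at 5 ·f
pos 36 'b': at 5 ·f
pos 37 'b': at 5 ·f
pos 38 'd': at 1 ·f
pos 39 'c': at 0 ·f
pos 40 'c': at 0
pos 41 'c': at 0
pos 42 'b': at 5
pos 43 'c': at 6  ** P1@[42:43]
pos 44 'e': at 0 ·f
pos 45 'c': at 0
pos 46 'c': at 0
pos 47 'e': at 0
pos 48 'b': at 5
pos 49 'e': at 10  ** P3@[48:49]
pos 50 'a': at 7 ·f
pos 51 'd': at 1 ·f
pos 52 'd': at 2
pos 53 'c': at 3
pos 54 'd': at 4  ** P0@[51:54]
pos 55 'd': at 2 ·f
pos 56 'd': at 2 ·f
pos 57 'd': at 2 ·f
pos 58 'c': at 3
pos 59 'd': at 4  ** P0@[56:59]
pos 60 'a': at 7 ·f
pos 61 'b': at 8
pos 62 'e': at 9  ** P2@[60:62],P3@[61:62]
pos 63 'a': at 7 ·f
pos 64 'c': at 0 ·f
pos 65 'a': at 7
pos 66 'a': at 7 ·f
pos 67 'b': at 8
pos 68 'c': at 6 ·f  ** P1@[67:68]
pos 69 'a': at 7 ·f
pos 70 'e': at 0 ·f
pos 71 'b': at 5
pos 72 'c': at 6  ** P1@[71:72]
pos 73 'c': at 0 ·f
pos 74 'a': at 7
pos 75 'b': at 8
pos 76 'e': at 9  ** P2@[74:76],P3@[75:76]

Matches: [[3,2],[3,3],[9,0],[14,2],[14,3],[18,3],[20,3],[24,1],[27,1],[43,1],[49,3],[54,0],[59,0],[62,2],[62,3],[68,1],[72,1],[76,2],[76,3]]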